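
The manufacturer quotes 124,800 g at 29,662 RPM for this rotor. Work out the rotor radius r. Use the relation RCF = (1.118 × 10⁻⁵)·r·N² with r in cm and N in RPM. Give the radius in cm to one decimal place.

RCF = 1.118 × 10⁻⁵ × r × N²
124800 = 1.118 × 10⁻⁵ × r × (29662)²
r = 124800 / (1.118 × 10⁻⁵ × 879,834,244) = 124800 / 9836.547 ≈ 12.687 cm

r ≈ 12.7 cm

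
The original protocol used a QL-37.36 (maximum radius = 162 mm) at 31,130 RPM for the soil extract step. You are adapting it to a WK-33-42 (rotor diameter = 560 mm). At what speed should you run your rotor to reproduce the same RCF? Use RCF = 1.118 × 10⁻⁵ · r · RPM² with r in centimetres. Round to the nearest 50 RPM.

Original rotor: r = 162 mm = 16.2 cm
RCF_original = 1.118 × 10⁻⁵ × 16.2 × (31130)² = 1.118 × 10⁻⁵ × 16.2 × 969,076,900 ≈ 175,515.3 × g
Your rotor: r = 560 mm / 2 = 280 mm = 28 cm
175,515.3 = 1.118 × 10⁻⁵ × 28 × N²
N² = 175,515.3 / (31.304 × 10⁻⁵) = 560,680,105
N ≈ √560,680,105 ≈ 23,678.7

≈ 23700 RPM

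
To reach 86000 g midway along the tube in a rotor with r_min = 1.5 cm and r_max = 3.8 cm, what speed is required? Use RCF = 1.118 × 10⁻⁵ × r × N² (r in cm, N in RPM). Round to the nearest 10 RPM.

≈ 53880 RPM

r_avg = (1.5 + 3.8) / 2 = 2.65 cm
86,000 = 1.118 × 10⁻⁵ × 2.65 × N²
N² = 86,000 / (2.9627 × 10⁻⁵) = 2,902,757,620
N ≈ √2,902,757,620 ≈ 53,877.2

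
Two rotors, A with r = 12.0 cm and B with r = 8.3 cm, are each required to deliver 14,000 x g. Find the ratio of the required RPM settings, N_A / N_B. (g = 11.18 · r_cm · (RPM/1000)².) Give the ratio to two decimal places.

At fixed RCF, N ∝ 1/√r, so N_A/N_B = √(r_B/r_A) = √(8.3/12.0) = √0.691667 = 0.8317.

0.83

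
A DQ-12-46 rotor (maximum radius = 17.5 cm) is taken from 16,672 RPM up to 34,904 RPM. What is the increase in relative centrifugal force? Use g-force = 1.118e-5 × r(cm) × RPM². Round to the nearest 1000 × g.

RCF₁ = 1.118 × 10⁻⁵ × 17.5 × (16672)² = 1.118 × 10⁻⁵ × 17.5 × 277,955,584 ≈ 54,382 × g
RCF₂ = 1.118 × 10⁻⁵ × 17.5 × (34904)² = 1.118 × 10⁻⁵ × 17.5 × 1,218,289,216 ≈ 238,358.3 × g
Increase = 238,358.3 − 54,382 = 183,976.3

≈ 184000 g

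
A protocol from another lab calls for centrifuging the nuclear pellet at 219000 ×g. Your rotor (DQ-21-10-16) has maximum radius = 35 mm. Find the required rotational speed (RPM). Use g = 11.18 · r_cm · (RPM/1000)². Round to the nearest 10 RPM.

r = 35 mm = 3.5 cm
219,000 = 11.18 × 3.5 × (N/1000)²
(N/1000)² = 219,000 / 39.13 = 5596.729
N = 1000 × √5596.729 ≈ 74,811.3

74810 RPM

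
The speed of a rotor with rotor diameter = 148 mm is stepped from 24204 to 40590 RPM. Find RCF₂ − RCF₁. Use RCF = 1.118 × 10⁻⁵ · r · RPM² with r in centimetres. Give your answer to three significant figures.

r = 148 mm / 2 = 74 mm = 7.4 cm
RCF₁ = 1.118 × 10⁻⁵ × 7.4 × (24204)² = 1.118 × 10⁻⁵ × 7.4 × 585,833,616 ≈ 48,467.2 × g
RCF₂ = 1.118 × 10⁻⁵ × 7.4 × (40590)² = 1.118 × 10⁻⁵ × 7.4 × 1,647,548,100 ≈ 136,304.9 × g
Increase = 136,304.9 − 48,467.2 = 87,837.7

≈ 87800 × g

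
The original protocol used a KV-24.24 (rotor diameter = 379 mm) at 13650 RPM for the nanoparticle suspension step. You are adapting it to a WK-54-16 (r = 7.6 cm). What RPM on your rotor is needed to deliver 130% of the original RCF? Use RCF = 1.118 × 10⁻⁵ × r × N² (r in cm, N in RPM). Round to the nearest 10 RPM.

24580 RPM

Original rotor: r = 379 mm / 2 = 189.5 mm = 18.95 cm
RCF_original = 1.118 × 10⁻⁵ × 18.95 × (13650)² = 1.118 × 10⁻⁵ × 18.95 × 186,322,500 ≈ 39,474.5 × g
Target RCF = 1.3 × 39,474.5 ≈ 51,316.8 × g
51,316.8 = 1.118 × 10⁻⁵ × 7.6 × N²
N² = 51,316.8 / (8.4968 × 10⁻⁵) = 603,954,430
N ≈ √603,954,430 ≈ 24,575.5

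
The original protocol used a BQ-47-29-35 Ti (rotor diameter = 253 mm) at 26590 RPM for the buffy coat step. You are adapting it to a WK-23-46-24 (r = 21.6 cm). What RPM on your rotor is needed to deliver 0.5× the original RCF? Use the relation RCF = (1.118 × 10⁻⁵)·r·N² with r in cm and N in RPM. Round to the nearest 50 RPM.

≈ 14400 RPM

Original rotor: r = 253 mm / 2 = 126.5 mm = 12.65 cm
RCF = 1.118 × 10⁻⁵ × r × N²
RCF_original = 1.118 × 10⁻⁵ × 12.65 × (26590)² = 1.118 × 10⁻⁵ × 12.65 × 707,028,100 ≈ 99,992.9 × g
Target RCF = 0.5 × 99,992.9 ≈ 49,996.4 × g
49,996.4 = 1.118 × 10⁻⁵ × 21.6 × N²
N² = 49,996.4 / (24.1488 × 10⁻⁵) = 207,034,718
N ≈ √207,034,718 ≈ 14,388.7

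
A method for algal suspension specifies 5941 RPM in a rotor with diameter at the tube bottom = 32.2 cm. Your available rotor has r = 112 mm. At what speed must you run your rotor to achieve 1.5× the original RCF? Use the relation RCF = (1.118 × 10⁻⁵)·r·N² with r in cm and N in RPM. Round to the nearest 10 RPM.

Original rotor: r = 32.2 / 2 = 16.1 cm
RCF = 1.118 × 10⁻⁵ × r × N²
RCF_original = 1.118 × 10⁻⁵ × 16.1 × (5941)² = 1.118 × 10⁻⁵ × 16.1 × 35,295,481 ≈ 6,353.1 × g
Target RCF = 1.5 × 6,353.1 ≈ 9,529.7 × g
Your rotor: r = 112 mm = 11.2 cm
9,529.7 = 1.118 × 10⁻⁵ × 11.2 × N²
N² = 9,529.7 / (12.5216 × 10⁻⁵) = 76,106,089
N ≈ √76,106,089 ≈ 8,723.9

≈ 8720 RPM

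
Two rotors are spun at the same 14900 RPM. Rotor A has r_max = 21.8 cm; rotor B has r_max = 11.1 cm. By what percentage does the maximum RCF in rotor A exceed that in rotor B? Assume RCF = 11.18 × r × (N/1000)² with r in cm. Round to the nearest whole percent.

96%

At equal RPM, RCF scales linearly with r: ratio = 21.8 / 11.1 = 1.9640.
So rotor A delivers 96.4% more g-force.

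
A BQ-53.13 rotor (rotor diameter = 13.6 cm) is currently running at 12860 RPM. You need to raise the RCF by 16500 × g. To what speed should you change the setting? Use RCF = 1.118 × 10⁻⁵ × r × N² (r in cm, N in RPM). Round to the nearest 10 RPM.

≈ 19560 RPM

r = 13.6 / 2 = 6.8 cm
Current RCF = 1.118 × 10⁻⁵ × 6.8 × (12860)² = 1.118 × 10⁻⁵ × 6.8 × 165,379,600 ≈ 12,572.8 × g
Target RCF = 12,572.8 + 16,500 = 29,072.8 × g
N² = 29,072.8 / (7.6024 × 10⁻⁵) = 382,416,079
N ≈ √382,416,079 ≈ 19,555.5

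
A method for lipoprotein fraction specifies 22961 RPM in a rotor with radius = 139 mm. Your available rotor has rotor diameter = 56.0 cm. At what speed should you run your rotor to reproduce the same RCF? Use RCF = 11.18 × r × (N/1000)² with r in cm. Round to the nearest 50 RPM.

Original rotor: r = 139 mm = 13.9 cm
RCF = 11.18 × r × (N/1000)²
RCF_original = 11.18 × 13.9 × (22.961)² = 11.18 × 13.9 × 527.207521 ≈ 81,929.1 × g
Your rotor: r = 56.0 / 2 = 28 cm
81,929.1 = 11.18 × 28 × (N/1000)²
(N/1000)² = 81,929.1 / 313.04 = 261.7209
N = 1000 × √261.7209 ≈ 16,177.8

≈ 16200 RPM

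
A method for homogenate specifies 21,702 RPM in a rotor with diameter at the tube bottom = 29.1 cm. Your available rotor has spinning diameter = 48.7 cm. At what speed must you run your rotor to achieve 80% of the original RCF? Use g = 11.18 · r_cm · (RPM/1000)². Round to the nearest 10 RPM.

Original rotor: r = 29.1 / 2 = 14.55 cm
RCF = 11.18 × r × (N/1000)²
RCF_original = 11.18 × 14.55 × (21.702)² = 11.18 × 14.55 × 470.976804 ≈ 76,613.3 × g
Target RCF = 0.8 × 76,613.3 ≈ 61,290.6 × g
Your rotor: r = 48.7 / 2 = 24.35 cm
61,290.6 = 11.18 × 24.35 × (N/1000)²
(N/1000)² = 61,290.6 / 272.233 = 225.1402
N = 1000 × √225.1402 ≈ 15,004.7

15000 RPM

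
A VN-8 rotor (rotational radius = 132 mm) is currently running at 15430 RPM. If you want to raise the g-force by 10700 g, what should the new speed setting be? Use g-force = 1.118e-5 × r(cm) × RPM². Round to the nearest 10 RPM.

17620 RPM

r = 132 mm = 13.2 cm
Current RCF = 1.118 × 10⁻⁵ × 13.2 × (15430)² = 1.118 × 10⁻⁵ × 13.2 × 238,084,900 ≈ 35,135.6 × g
Target RCF = 35,135.6 + 10,700 = 45,835.6 × g
N² = 45,835.6 / (14.7576 × 10⁻⁵) = 310,589,798
N ≈ √310,589,798 ≈ 17,623.6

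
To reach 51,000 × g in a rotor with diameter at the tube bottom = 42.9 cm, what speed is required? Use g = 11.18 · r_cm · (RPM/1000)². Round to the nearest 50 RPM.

≈ 14600 RPM

r = 42.9 / 2 = 21.45 cm
RCF = 11.18 × r × (N/1000)²
51,000 = 11.18 × 21.45 × (N/1000)²
(N/1000)² = 51,000 / 239.811 = 212.6675
N = 1000 × √212.6675 ≈ 14,583.1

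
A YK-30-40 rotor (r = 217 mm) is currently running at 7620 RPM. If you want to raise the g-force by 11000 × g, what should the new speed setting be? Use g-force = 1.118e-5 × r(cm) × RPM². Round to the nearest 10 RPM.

≈ 10170 RPM

r = 217 mm = 21.7 cm
Current RCF = 1.118 × 10⁻⁵ × 21.7 × (7620)² = 1.118 × 10⁻⁵ × 21.7 × 58,064,400 ≈ 14,086.8 × g
Target RCF = 14,086.8 + 11,000 = 25,086.8 × g
N² = 25,086.8 / (24.2606 × 10⁻⁵) = 103,405,522
N ≈ √103,405,522 ≈ 10,168.9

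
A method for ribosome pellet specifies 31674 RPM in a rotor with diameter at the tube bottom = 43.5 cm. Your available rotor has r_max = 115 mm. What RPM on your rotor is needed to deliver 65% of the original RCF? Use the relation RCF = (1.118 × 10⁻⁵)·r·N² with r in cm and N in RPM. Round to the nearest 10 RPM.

Original rotor: r = 43.5 / 2 = 21.75 cm
RCF_original = 1.118 × 10⁻⁵ × 21.75 × (31674)² = 1.118 × 10⁻⁵ × 21.75 × 1,003,242,276 ≈ 243,953.4 × g
Target RCF = 0.65 × 243,953.4 ≈ 158,569.7 × g
Your rotor: r = 115 mm = 11.5 cm
158,569.7 = 1.118 × 10⁻⁵ × 11.5 × N²
N² = 158,569.7 / (12.857 × 10⁻⁵) = 1,233,333,593
N ≈ √1,233,333,593 ≈ 35,118.8

35120 RPM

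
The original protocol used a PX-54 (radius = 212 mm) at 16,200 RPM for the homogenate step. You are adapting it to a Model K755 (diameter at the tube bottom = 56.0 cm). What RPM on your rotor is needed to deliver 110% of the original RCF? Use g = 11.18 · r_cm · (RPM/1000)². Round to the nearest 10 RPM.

Original rotor: r = 212 mm = 21.2 cm
RCF_original = 11.18 × 21.2 × (16.2)² = 11.18 × 21.2 × 262.44 ≈ 62,202.5 × g
Target RCF = 1.1 × 62,202.5 ≈ 68,422.8 × g
Your rotor: r = 56.0 / 2 = 28 cm
68,422.8 = 11.18 × 28 × (N/1000)²
(N/1000)² = 68,422.8 / 313.04 = 218.5753
N = 1000 × √218.5753 ≈ 14,784.3

14780 RPM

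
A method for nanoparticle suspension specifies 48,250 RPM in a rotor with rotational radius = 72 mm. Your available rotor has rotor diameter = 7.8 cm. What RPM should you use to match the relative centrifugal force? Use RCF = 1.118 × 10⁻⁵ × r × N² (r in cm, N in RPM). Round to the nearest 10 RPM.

≈ 65560 RPM

Original rotor: r = 72 mm = 7.2 cm
RCF_original = 1.118 × 10⁻⁵ × 7.2 × (48250)² = 1.118 × 10⁻⁵ × 7.2 × 2,328,062,500 ≈ 187,399.7 × g
Your rotor: r = 7.8 / 2 = 3.9 cm
187,399.7 = 1.118 × 10⁻⁵ × 3.9 × N²
N² = 187,399.7 / (4.3602 × 10⁻⁵) = 4,297,961,103
N ≈ √4,297,961,103 ≈ 65,558.8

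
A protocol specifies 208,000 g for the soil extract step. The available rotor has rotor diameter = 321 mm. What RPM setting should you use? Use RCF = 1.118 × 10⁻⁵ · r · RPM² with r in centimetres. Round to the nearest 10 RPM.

N ≈ 34050 RPM

r = 321 mm / 2 = 160.5 mm = 16.05 cm
RCF = 1.118 × 10⁻⁵ × r × N²
208,000 = 1.118 × 10⁻⁵ × 16.05 × N²
N² = 208,000 / (17.9439 × 10⁻⁵) = 1,159,168,297
N ≈ √1,159,168,297 ≈ 34,046.6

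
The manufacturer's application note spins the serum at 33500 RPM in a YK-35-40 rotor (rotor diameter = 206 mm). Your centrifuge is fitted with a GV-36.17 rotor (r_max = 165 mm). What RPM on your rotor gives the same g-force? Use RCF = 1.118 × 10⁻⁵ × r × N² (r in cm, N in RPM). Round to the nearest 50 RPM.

≈ 26450 RPM

Original rotor: r = 206 mm / 2 = 103 mm = 10.3 cm
RCF_original = 1.118 × 10⁻⁵ × 10.3 × (33500)² = 1.118 × 10⁻⁵ × 10.3 × 1,122,250,000 ≈ 129,231.6 × g
Your rotor: r = 165 mm = 16.5 cm
129,231.6 = 1.118 × 10⁻⁵ × 16.5 × N²
N² = 129,231.6 / (18.447 × 10⁻⁵) = 700,556,188
N ≈ √700,556,188 ≈ 26,468.0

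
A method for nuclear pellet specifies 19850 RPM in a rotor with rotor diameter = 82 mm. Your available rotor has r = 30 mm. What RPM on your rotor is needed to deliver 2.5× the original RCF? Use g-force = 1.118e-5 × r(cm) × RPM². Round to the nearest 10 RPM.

36690 RPM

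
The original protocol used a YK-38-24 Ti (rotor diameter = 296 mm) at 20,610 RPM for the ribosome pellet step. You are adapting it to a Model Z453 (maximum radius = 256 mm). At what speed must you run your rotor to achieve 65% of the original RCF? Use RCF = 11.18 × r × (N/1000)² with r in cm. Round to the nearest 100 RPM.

Original rotor: r = 296 mm / 2 = 148 mm = 14.8 cm
RCF = 11.18 × r × (N/1000)²
RCF_original = 11.18 × 14.8 × (20.61)² = 11.18 × 14.8 × 424.7721 ≈ 70,284.5 × g
Target RCF = 0.65 × 70,284.5 ≈ 45,684.9 × g
Your rotor: r = 256 mm = 25.6 cm
45,684.9 = 11.18 × 25.6 × (N/1000)²
(N/1000)² = 45,684.9 / 286.208 = 159.6213
N = 1000 × √159.6213 ≈ 12,634.1

≈ 12600 RPM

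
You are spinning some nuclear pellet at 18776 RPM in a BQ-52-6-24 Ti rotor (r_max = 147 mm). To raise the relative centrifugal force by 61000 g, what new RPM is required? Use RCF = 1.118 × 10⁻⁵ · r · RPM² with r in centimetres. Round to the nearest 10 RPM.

N₂ ≈ 26900 RPM

r = 147 mm = 14.7 cm
Current RCF = 1.118 × 10⁻⁵ × 14.7 × (18776)² = 1.118 × 10⁻⁵ × 14.7 × 352,538,176 ≈ 57,938.2 × g
Target RCF = 57,938.2 + 61,000 = 118,938.2 × g
N² = 118,938.2 / (16.4346 × 10⁻⁵) = 723,706,084
N ≈ √723,706,084 ≈ 26,901.8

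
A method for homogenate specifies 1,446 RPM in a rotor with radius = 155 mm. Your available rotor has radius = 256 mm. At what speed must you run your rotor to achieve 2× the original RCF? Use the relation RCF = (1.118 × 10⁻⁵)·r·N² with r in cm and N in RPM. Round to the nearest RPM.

1591 RPM

Original rotor: r = 155 mm = 15.5 cm
RCF = 1.118 × 10⁻⁵ × r × N²
RCF_original = 1.118 × 10⁻⁵ × 15.5 × (1446)² = 1.118 × 10⁻⁵ × 15.5 × 2,090,916 ≈ 362.3 × g
Target RCF = 2 × 362.3 ≈ 724.6 × g
Your rotor: r = 256 mm = 25.6 cm
724.6 = 1.118 × 10⁻⁵ × 25.6 × N²
N² = 724.6 / (28.6208 × 10⁻⁵) = 2,531,725
N ≈ √2,531,725 ≈ 1,591.1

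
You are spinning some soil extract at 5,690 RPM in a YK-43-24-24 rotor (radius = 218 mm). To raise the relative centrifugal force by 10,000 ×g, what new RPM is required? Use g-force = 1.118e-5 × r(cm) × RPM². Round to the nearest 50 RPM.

8550 RPM

r = 218 mm = 21.8 cm
Current RCF = 1.118 × 10⁻⁵ × 21.8 × (5690)² = 1.118 × 10⁻⁵ × 21.8 × 32,376,100 ≈ 7,890.8 × g
Target RCF = 7,890.8 + 10,000 = 17,890.8 × g
N² = 17,890.8 / (24.3724 × 10⁻⁵) = 73,405,984
N ≈ √73,405,984 ≈ 8,567.7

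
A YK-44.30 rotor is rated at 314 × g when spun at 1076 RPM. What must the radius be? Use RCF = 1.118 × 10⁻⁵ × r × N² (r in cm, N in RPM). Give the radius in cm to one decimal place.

RCF = 1.118 × 10⁻⁵ × r × N²
314 = 1.118 × 10⁻⁵ × r × (1076)²
r = 314 / (1.118 × 10⁻⁵ × 1,157,776) = 314 / 12.94394 ≈ 24.258 cm

24.3 cm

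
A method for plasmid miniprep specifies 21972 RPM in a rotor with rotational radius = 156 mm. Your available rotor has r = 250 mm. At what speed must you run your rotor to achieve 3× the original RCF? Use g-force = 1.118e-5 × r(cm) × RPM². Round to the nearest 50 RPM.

Original rotor: r = 156 mm = 15.6 cm
RCF = 1.118 × 10⁻⁵ × r × N²
RCF_original = 1.118 × 10⁻⁵ × 15.6 × (21972)² = 1.118 × 10⁻⁵ × 15.6 × 482,768,784 ≈ 84,198.7 × g
Target RCF = 3 × 84,198.7 ≈ 252,596.1 × g
Your rotor: r = 250 mm = 25.0 cm
252,596.1 = 1.118 × 10⁻⁵ × 25 × N²
N² = 252,596.1 / (27.95 × 10⁻⁵) = 903,742,755
N ≈ √903,742,755 ≈ 30,062.3

≈ 30050 RPM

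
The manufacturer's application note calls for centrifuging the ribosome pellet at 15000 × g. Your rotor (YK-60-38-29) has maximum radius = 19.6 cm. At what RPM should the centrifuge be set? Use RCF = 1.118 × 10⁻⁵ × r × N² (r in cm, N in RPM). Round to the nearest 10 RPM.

≈ 8270 RPM

15,000 = 1.118 × 10⁻⁵ × 19.6 × N²
N² = 15,000 / (21.9128 × 10⁻⁵) = 68,453,142
N ≈ √68,453,142 ≈ 8,273.6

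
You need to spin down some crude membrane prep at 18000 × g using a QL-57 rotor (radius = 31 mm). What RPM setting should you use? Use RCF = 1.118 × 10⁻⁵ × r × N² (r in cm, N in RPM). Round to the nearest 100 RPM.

N ≈ 22800 RPM

r = 31 mm = 3.1 cm
18,000 = 1.118 × 10⁻⁵ × 3.1 × N²
N² = 18,000 / (3.4658 × 10⁻⁵) = 519,360,609
N ≈ √519,360,609 ≈ 22,789.5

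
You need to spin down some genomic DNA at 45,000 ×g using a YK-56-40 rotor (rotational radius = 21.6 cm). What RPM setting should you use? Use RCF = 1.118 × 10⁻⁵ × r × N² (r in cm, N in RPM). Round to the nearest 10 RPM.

N ≈ 13650 RPM

45,000 = 1.118 × 10⁻⁵ × 21.6 × N²
N² = 45,000 / (24.1488 × 10⁻⁵) = 186,344,663
N ≈ √186,344,663 ≈ 13,650.8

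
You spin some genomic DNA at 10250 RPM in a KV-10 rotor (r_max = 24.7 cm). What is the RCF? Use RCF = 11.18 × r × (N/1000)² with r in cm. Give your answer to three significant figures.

RCF = 11.18 × 24.7 × (10.25)² = 11.18 × 24.7 × 105.0625 ≈ 29,012.6 × g

29000 g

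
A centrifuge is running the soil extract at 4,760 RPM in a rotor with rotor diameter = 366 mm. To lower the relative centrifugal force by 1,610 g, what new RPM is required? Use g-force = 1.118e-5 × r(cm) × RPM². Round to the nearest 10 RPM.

N₂ ≈ 3850 RPM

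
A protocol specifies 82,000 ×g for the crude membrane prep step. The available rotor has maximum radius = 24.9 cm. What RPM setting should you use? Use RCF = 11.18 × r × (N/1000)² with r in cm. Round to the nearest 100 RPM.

82,000 = 11.18 × 24.9 × (N/1000)²
(N/1000)² = 82,000 / 278.382 = 294.5593
N = 1000 × √294.5593 ≈ 17,162.7

17200 RPM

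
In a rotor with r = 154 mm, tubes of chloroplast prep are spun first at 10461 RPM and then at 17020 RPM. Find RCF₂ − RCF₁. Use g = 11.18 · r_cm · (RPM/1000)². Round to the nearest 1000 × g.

r = 154 mm = 15.4 cm
RCF₁ = 11.18 × 15.4 × (10.461)² = 11.18 × 15.4 × 109.432521 ≈ 18,841.2 × g
RCF₂ = 11.18 × 15.4 × (17.02)² = 11.18 × 15.4 × 289.6804 ≈ 49,874.9 × g
Increase = 49,874.9 − 18,841.2 = 31,033.7

31000 × g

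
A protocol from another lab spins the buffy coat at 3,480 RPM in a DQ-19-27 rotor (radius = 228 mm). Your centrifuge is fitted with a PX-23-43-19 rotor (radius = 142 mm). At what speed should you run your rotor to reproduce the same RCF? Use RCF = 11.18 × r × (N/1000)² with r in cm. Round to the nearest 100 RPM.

4400 RPM

Original rotor: r = 228 mm = 22.8 cm
RCF_original = 11.18 × 22.8 × (3.48)² = 11.18 × 22.8 × 12.1104 ≈ 3,087 × g
Your rotor: r = 142 mm = 14.2 cm
3,087 = 11.18 × 14.2 × (N/1000)²
(N/1000)² = 3,087 / 158.756 = 19.44493
N = 1000 × √19.44493 ≈ 4,409.6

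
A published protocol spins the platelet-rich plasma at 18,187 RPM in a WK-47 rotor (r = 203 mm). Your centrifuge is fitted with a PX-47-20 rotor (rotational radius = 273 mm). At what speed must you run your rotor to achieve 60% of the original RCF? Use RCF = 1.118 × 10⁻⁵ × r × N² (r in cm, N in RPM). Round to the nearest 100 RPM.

Original rotor: r = 203 mm = 20.3 cm
RCF = 1.118 × 10⁻⁵ × r × N²
RCF_original = 1.118 × 10⁻⁵ × 20.3 × (18187)² = 1.118 × 10⁻⁵ × 20.3 × 330,766,969 ≈ 75,068.9 × g
Target RCF = 0.6 × 75,068.9 ≈ 45,041.3 × g
Your rotor: r = 273 mm = 27.3 cm
45,041.3 = 1.118 × 10⁻⁵ × 27.3 × N²
N² = 45,041.3 / (30.5214 × 10⁻⁵) = 147,572,851
N ≈ √147,572,851 ≈ 12,148.0

12100 RPM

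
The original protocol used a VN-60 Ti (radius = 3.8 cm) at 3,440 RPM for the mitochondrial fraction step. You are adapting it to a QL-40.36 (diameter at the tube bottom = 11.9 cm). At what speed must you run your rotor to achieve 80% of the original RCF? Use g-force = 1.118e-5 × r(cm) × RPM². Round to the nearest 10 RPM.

≈ 2460 RPM

RCF = 1.118 × 10⁻⁵ × r × N²
RCF_original = 1.118 × 10⁻⁵ × 3.8 × (3440)² = 1.118 × 10⁻⁵ × 3.8 × 11,833,600 ≈ 502.7 × g
Target RCF = 0.8 × 502.7 ≈ 402.2 × g
Your rotor: r = 11.9 / 2 = 5.95 cm
402.2 = 1.118 × 10⁻⁵ × 5.95 × N²
N² = 402.2 / (6.6521 × 10⁻⁵) = 6,046,211
N ≈ √6,046,211 ≈ 2,458.9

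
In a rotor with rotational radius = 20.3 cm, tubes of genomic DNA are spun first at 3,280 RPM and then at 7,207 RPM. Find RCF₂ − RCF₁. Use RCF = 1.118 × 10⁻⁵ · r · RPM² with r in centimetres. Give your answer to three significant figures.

RCF₁ = 1.118 × 10⁻⁵ × 20.3 × (3280)² = 1.118 × 10⁻⁵ × 20.3 × 10,758,400 ≈ 2,441.7 × g
RCF₂ = 1.118 × 10⁻⁵ × 20.3 × (7207)² = 1.118 × 10⁻⁵ × 20.3 × 51,940,849 ≈ 11,788.2 × g
Increase = 11,788.2 − 2,441.7 = 9,346.5

≈ 9350 g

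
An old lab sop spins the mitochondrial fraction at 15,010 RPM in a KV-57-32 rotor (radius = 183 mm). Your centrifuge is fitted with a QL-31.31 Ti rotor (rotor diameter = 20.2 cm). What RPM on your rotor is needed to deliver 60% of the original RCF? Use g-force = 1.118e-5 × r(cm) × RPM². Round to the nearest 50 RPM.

Original rotor: r = 183 mm = 18.3 cm
RCF_original = 1.118 × 10⁻⁵ × 18.3 × (15010)² = 1.118 × 10⁻⁵ × 18.3 × 225,300,100 ≈ 46,095 × g
Target RCF = 0.6 × 46,095 ≈ 27,657 × g
Your rotor: r = 20.2 / 2 = 10.1 cm
27,657 = 1.118 × 10⁻⁵ × 10.1 × N²
N² = 27,657 / (11.2918 × 10⁻⁵) = 244,929,949
N ≈ √244,929,949 ≈ 15,650.2

≈ 15650 RPM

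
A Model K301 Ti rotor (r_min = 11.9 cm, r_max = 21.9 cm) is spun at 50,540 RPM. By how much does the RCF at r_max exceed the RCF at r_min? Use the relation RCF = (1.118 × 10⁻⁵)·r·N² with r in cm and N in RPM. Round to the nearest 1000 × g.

RCF_max = 1.118 × 10⁻⁵ × 21.9 × (50540)² = 1.118 × 10⁻⁵ × 21.9 × 2,554,291,600 ≈ 625,397.9 × g
RCF_min = 1.118 × 10⁻⁵ × 11.9 × (50540)² = 1.118 × 10⁻⁵ × 11.9 × 2,554,291,600 ≈ 339,828.1 × g
ΔRCF = 625,397.9 − 339,828.1 = 285,569.8

286000 × g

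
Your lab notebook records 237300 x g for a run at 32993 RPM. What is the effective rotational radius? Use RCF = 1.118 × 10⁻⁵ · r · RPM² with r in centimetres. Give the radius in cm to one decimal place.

≈ 19.5 cm

RCF = 1.118 × 10⁻⁵ × r × N²
237300 = 1.118 × 10⁻⁵ × r × (32993)²
r = 237300 / (1.118 × 10⁻⁵ × 1,088,538,049) = 237300 / 12169.86 ≈ 19.499 cm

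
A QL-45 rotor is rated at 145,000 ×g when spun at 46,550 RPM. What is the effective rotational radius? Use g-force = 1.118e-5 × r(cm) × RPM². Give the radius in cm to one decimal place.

RCF = 1.118 × 10⁻⁵ × r × N²
145000 = 1.118 × 10⁻⁵ × r × (46550)²
r = 145000 / (1.118 × 10⁻⁵ × 2,166,902,500) = 145000 / 24225.97 ≈ 5.985 cm

≈ 6.0 cm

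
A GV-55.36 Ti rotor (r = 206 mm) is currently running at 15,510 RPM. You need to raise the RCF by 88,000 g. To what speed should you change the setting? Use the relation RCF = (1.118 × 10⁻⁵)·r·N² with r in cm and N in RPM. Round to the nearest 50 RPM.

N₂ ≈ 24950 RPM

r = 206 mm = 20.6 cm
Current RCF = 1.118 × 10⁻⁵ × 20.6 × (15510)² = 1.118 × 10⁻⁵ × 20.6 × 240,560,100 ≈ 55,402.9 × g
Target RCF = 55,402.9 + 88,000 = 143,402.9 × g
N² = 143,402.9 / (23.0308 × 10⁻⁵) = 622,657,051
N ≈ √622,657,051 ≈ 24,953.1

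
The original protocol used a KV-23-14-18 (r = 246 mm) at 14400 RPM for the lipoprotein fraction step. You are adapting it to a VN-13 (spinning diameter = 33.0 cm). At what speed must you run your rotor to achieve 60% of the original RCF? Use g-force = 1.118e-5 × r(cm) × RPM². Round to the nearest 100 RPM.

≈ 13600 RPM

Original rotor: r = 246 mm = 24.6 cm
RCF_original = 1.118 × 10⁻⁵ × 24.6 × (14400)² = 1.118 × 10⁻⁵ × 24.6 × 207,360,000 ≈ 57,029.8 × g
Target RCF = 0.6 × 57,029.8 ≈ 34,217.9 × g
Your rotor: r = 33.0 / 2 = 16.5 cm
34,217.9 = 1.118 × 10⁻⁵ × 16.5 × N²
N² = 34,217.9 / (18.447 × 10⁻⁵) = 185,493,034
N ≈ √185,493,034 ≈ 13,619.6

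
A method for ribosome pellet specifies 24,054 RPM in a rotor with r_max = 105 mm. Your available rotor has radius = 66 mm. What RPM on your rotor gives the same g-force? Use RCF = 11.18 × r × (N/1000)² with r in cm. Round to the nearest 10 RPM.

Original rotor: r = 105 mm = 10.5 cm
RCF = 11.18 × r × (N/1000)²
RCF_original = 11.18 × 10.5 × (24.054)² = 11.18 × 10.5 × 578.594916 ≈ 67,921.3 × g
Your rotor: r = 66 mm = 6.6 cm
67,921.3 = 11.18 × 6.6 × (N/1000)²
(N/1000)² = 67,921.3 / 73.788 = 920.4925
N = 1000 × √920.4925 ≈ 30,339.6

30340 RPM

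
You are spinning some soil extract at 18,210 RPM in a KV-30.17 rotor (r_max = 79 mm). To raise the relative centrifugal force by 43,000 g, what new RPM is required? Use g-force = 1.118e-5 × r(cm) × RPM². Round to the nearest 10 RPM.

r = 79 mm = 7.9 cm
Current RCF = 1.118 × 10⁻⁵ × 7.9 × (18210)² = 1.118 × 10⁻⁵ × 7.9 × 331,604,100 ≈ 29,287.9 × g
Target RCF = 29,287.9 + 43,000 = 72,287.9 × g
N² = 72,287.9 / (8.8322 × 10⁻⁵) = 818,458,595
N ≈ √818,458,595 ≈ 28,608.7

28610 RPM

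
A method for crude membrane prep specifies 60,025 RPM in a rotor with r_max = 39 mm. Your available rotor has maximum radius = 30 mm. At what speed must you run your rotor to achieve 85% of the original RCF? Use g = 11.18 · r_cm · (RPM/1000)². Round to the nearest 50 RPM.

Original rotor: r = 39 mm = 3.9 cm
RCF_original = 11.18 × 3.9 × (60.025)² = 11.18 × 3.9 × 3,603.000625 ≈ 157,098 × g
Target RCF = 0.85 × 157,098 ≈ 133,533.3 × g
Your rotor: r = 30 mm = 3.0 cm
133,533.3 = 11.18 × 3 × (N/1000)²
(N/1000)² = 133,533.3 / 33.54 = 3981.315
N = 1000 × √3981.315 ≈ 63,097.7

63100 RPM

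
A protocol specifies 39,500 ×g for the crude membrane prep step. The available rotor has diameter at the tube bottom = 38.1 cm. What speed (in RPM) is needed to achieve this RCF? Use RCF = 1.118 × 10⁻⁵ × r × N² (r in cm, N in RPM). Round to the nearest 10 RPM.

r = 38.1 / 2 = 19.05 cm
39,500 = 1.118 × 10⁻⁵ × 19.05 × N²
N² = 39,500 / (21.2979 × 10⁻⁵) = 185,464,295
N ≈ √185,464,295 ≈ 13,618.5

13620 RPM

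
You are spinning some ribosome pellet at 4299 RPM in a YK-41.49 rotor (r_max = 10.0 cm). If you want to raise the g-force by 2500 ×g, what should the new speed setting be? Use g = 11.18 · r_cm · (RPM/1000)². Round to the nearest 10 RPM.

Current RCF = 11.18 × 10 × (4.299)² = 11.18 × 10 × 18.481401 ≈ 2,066.2 × g
Target RCF = 2,066.2 + 2,500 = 4,566.2 × g
(N/1000)² = 4,566.2 / 111.8 = 40.84258
N = 1000 × √40.84258 ≈ 6,390.8

6390 RPM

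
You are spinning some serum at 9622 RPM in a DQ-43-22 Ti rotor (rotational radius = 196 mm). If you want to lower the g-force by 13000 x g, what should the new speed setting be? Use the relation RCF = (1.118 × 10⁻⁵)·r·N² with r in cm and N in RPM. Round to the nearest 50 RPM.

r = 196 mm = 19.6 cm
Current RCF = 1.118 × 10⁻⁵ × 19.6 × (9622)² = 1.118 × 10⁻⁵ × 19.6 × 92,582,884 ≈ 20,287.5 × g
Target RCF = 20,287.5 − 13,000 = 7,287.5 × g
N² = 7,287.5 / (21.9128 × 10⁻⁵) = 33,256,818
N ≈ √33,256,818 ≈ 5,766.9

≈ 5750 RPM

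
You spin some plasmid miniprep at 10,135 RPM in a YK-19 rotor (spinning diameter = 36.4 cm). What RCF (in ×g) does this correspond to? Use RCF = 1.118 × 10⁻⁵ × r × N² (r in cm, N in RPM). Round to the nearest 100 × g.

r = 36.4 / 2 = 18.2 cm
RCF = 1.118 × 10⁻⁵ × 18.2 × (10135)² = 1.118 × 10⁻⁵ × 18.2 × 102,718,225 ≈ 20,900.7 × g

RCF ≈ 20900 ×g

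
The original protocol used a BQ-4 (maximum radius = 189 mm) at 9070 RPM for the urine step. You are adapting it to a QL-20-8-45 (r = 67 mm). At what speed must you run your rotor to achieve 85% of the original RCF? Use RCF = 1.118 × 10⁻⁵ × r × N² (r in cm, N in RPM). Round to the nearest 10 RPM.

14040 RPM

Original rotor: r = 189 mm = 18.9 cm
RCF = 1.118 × 10⁻⁵ × r × N²
RCF_original = 1.118 × 10⁻⁵ × 18.9 × (9070)² = 1.118 × 10⁻⁵ × 18.9 × 82,264,900 ≈ 17,382.7 × g
Target RCF = 0.85 × 17,382.7 ≈ 14,775.3 × g
Your rotor: r = 67 mm = 6.7 cm
14,775.3 = 1.118 × 10⁻⁵ × 6.7 × N²
N² = 14,775.3 / (7.4906 × 10⁻⁵) = 197,251,222
N ≈ √197,251,222 ≈ 14,044.6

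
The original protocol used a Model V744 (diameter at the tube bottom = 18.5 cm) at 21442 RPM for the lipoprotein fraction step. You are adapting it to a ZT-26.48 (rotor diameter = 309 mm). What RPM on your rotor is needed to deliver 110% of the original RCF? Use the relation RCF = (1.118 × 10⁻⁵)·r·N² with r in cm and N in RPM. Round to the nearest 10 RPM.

17400 RPM

Original rotor: r = 18.5 / 2 = 9.25 cm
RCF = 1.118 × 10⁻⁵ × r × N²
RCF_original = 1.118 × 10⁻⁵ × 9.25 × (21442)² = 1.118 × 10⁻⁵ × 9.25 × 459,759,364 ≈ 47,546 × g
Target RCF = 1.1 × 47,546 ≈ 52,300.6 × g
Your rotor: r = 309 mm / 2 = 154.5 mm = 15.45 cm
52,300.6 = 1.118 × 10⁻⁵ × 15.45 × N²
N² = 52,300.6 / (17.2731 × 10⁻⁵) = 302,786,414
N ≈ √302,786,414 ≈ 17,400.8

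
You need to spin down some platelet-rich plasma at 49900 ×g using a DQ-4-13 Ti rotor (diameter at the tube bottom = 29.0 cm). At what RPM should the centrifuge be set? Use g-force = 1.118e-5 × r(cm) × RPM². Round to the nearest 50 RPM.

r = 29.0 / 2 = 14.5 cm
49,900 = 1.118 × 10⁻⁵ × 14.5 × N²
N² = 49,900 / (16.211 × 10⁻⁵) = 307,815,681
N ≈ √307,815,681 ≈ 17,544.7

N ≈ 17550 RPM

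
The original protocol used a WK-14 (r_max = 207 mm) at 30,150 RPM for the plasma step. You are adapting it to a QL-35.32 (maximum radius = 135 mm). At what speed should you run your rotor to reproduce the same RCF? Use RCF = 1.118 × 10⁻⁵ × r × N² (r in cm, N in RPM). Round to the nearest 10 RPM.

Original rotor: r = 207 mm = 20.7 cm
RCF = 1.118 × 10⁻⁵ × r × N²
RCF_original = 1.118 × 10⁻⁵ × 20.7 × (30150)² = 1.118 × 10⁻⁵ × 20.7 × 909,022,500 ≈ 210,371.4 × g
Your rotor: r = 135 mm = 13.5 cm
210,371.4 = 1.118 × 10⁻⁵ × 13.5 × N²
N² = 210,371.4 / (15.093 × 10⁻⁵) = 1,393,834,228
N ≈ √1,393,834,228 ≈ 37,334.1

≈ 37330 RPM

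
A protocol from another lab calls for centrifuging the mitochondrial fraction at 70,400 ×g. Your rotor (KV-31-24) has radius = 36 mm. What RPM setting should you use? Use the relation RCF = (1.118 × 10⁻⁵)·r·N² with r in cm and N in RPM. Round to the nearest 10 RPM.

r = 36 mm = 3.6 cm
70,400 = 1.118 × 10⁻⁵ × 3.6 × N²
N² = 70,400 / (4.0248 × 10⁻⁵) = 1,749,155,238
N ≈ √1,749,155,238 ≈ 41,822.9

41820 RPM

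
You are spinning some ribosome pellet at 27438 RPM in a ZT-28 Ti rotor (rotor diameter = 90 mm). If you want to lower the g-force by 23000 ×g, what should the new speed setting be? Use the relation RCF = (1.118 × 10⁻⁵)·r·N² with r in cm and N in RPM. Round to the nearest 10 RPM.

17200 RPM

r = 90 mm / 2 = 45 mm = 4.5 cm
Current RCF = 1.118 × 10⁻⁵ × 4.5 × (27438)² = 1.118 × 10⁻⁵ × 4.5 × 752,843,844 ≈ 37,875.6 × g
Target RCF = 37,875.6 − 23,000 = 14,875.6 × g
N² = 14,875.6 / (5.031 × 10⁻⁵) = 295,678,791
N ≈ √295,678,791 ≈ 17,195.3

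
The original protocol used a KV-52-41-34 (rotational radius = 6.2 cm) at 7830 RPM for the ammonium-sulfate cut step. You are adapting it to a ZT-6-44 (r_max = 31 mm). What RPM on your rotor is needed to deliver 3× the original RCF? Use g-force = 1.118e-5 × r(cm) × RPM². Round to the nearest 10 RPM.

≈ 19180 RPM

RCF_original = 1.118 × 10⁻⁵ × 6.2 × (7830)² = 1.118 × 10⁻⁵ × 6.2 × 61,308,900 ≈ 4,249.7 × g
Target RCF = 3 × 4,249.7 ≈ 12,749.1 × g
Your rotor: r = 31 mm = 3.1 cm
12,749.1 = 1.118 × 10⁻⁵ × 3.1 × N²
N² = 12,749.1 / (3.4658 × 10⁻⁵) = 367,854,464
N ≈ √367,854,464 ≈ 19,179.5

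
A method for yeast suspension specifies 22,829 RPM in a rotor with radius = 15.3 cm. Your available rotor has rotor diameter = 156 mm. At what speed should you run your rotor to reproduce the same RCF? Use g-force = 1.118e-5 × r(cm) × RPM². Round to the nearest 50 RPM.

31950 RPM

RCF = 1.118 × 10⁻⁵ × r × N²
RCF_original = 1.118 × 10⁻⁵ × 15.3 × (22829)² = 1.118 × 10⁻⁵ × 15.3 × 521,163,241 ≈ 89,147.1 × g
Your rotor: r = 156 mm / 2 = 78 mm = 7.8 cm
89,147.1 = 1.118 × 10⁻⁵ × 7.8 × N²
N² = 89,147.1 / (8.7204 × 10⁻⁵) = 1,022,282,235
N ≈ √1,022,282,235 ≈ 31,973.1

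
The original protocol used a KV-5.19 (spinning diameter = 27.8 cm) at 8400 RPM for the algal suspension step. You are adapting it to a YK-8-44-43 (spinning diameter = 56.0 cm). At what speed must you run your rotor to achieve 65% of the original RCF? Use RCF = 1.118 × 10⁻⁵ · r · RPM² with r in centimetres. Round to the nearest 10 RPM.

4770 RPM

Original rotor: r = 27.8 / 2 = 13.9 cm
RCF = 1.118 × 10⁻⁵ × r × N²
RCF_original = 1.118 × 10⁻⁵ × 13.9 × (8400)² = 1.118 × 10⁻⁵ × 13.9 × 70,560,000 ≈ 10,965.2 × g
Target RCF = 0.65 × 10,965.2 ≈ 7,127.4 × g
Your rotor: r = 56.0 / 2 = 28 cm
7,127.4 = 1.118 × 10⁻⁵ × 28 × N²
N² = 7,127.4 / (31.304 × 10⁻⁵) = 22,768,336
N ≈ √22,768,336 ≈ 4,771.6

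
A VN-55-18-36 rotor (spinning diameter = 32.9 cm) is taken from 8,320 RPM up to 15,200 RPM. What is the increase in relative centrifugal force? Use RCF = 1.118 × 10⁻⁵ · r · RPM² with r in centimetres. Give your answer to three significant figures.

r = 32.9 / 2 = 16.45 cm
RCF₁ = 1.118 × 10⁻⁵ × 16.45 × (8320)² = 1.118 × 10⁻⁵ × 16.45 × 69,222,400 ≈ 12,730.8 × g
RCF₂ = 1.118 × 10⁻⁵ × 16.45 × (15200)² = 1.118 × 10⁻⁵ × 16.45 × 231,040,000 ≈ 42,490.8 × g
Increase = 42,490.8 − 12,730.8 = 29,760

≈ 29800 x g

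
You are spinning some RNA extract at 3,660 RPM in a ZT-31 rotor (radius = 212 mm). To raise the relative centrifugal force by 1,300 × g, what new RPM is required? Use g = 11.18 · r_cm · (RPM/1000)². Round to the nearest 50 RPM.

r = 212 mm = 21.2 cm
Current RCF = 11.18 × 21.2 × (3.66)² = 11.18 × 21.2 × 13.3956 ≈ 3,175 × g
Target RCF = 3,175 + 1,300 = 4,475 × g
(N/1000)² = 4,475 / 237.016 = 18.88058
N = 1000 × √18.88058 ≈ 4,345.2

N₂ ≈ 4350 RPM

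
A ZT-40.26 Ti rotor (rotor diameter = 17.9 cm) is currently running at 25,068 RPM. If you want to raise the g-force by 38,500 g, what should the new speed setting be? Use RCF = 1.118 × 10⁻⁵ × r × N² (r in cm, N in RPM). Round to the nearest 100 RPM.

N₂ ≈ 31800 RPM

r = 17.9 / 2 = 8.95 cm
Current RCF = 1.118 × 10⁻⁵ × 8.95 × (25068)² = 1.118 × 10⁻⁵ × 8.95 × 628,404,624 ≈ 62,878.8 × g
Target RCF = 62,878.8 + 38,500 = 101,378.8 × g
N² = 101,378.8 / (10.0061 × 10⁻⁵) = 1,013,169,966
N ≈ √1,013,169,966 ≈ 31,830.3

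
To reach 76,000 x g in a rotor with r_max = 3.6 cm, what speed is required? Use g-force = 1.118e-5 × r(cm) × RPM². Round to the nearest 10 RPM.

N ≈ 43450 RPM

RCF = 1.118 × 10⁻⁵ × r × N²
76,000 = 1.118 × 10⁻⁵ × 3.6 × N²
N² = 76,000 / (4.0248 × 10⁻⁵) = 1,888,292,586
N ≈ √1,888,292,586 ≈ 43,454.5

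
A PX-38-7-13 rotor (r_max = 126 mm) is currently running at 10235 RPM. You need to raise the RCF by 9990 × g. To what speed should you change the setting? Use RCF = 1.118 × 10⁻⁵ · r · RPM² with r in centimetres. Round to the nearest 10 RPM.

13250 RPM

r = 126 mm = 12.6 cm
Current RCF = 1.118 × 10⁻⁵ × 12.6 × (10235)² = 1.118 × 10⁻⁵ × 12.6 × 104,755,225 ≈ 14,756.7 × g
Target RCF = 14,756.7 + 9,990 = 24,746.7 × g
N² = 24,746.7 / (14.0868 × 10⁻⁵) = 175,672,970
N ≈ √175,672,970 ≈ 13,254.2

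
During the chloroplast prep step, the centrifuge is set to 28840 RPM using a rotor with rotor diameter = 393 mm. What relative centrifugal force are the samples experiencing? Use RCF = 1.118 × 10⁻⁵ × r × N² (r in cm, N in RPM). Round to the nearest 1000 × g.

r = 393 mm / 2 = 196.5 mm = 19.65 cm
RCF = 1.118 × 10⁻⁵ × 19.65 × (28840)² = 1.118 × 10⁻⁵ × 19.65 × 831,745,600 ≈ 182,723.7 × g

183000 × g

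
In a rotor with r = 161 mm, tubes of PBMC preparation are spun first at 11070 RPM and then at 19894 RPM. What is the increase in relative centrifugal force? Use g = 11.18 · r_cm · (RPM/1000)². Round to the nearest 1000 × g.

49000 ×g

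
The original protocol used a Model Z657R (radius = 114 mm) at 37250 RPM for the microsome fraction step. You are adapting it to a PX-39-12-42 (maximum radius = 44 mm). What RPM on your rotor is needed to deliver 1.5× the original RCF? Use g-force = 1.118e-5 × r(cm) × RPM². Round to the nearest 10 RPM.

73430 RPM

Original rotor: r = 114 mm = 11.4 cm
RCF = 1.118 × 10⁻⁵ × r × N²
RCF_original = 1.118 × 10⁻⁵ × 11.4 × (37250)² = 1.118 × 10⁻⁵ × 11.4 × 1,387,562,500 ≈ 176,847.6 × g
Target RCF = 1.5 × 176,847.6 ≈ 265,271.4 × g
Your rotor: r = 44 mm = 4.4 cm
265,271.4 = 1.118 × 10⁻⁵ × 4.4 × N²
N² = 265,271.4 / (4.9192 × 10⁻⁵) = 5,392,571,963
N ≈ √5,392,571,963 ≈ 73,434.1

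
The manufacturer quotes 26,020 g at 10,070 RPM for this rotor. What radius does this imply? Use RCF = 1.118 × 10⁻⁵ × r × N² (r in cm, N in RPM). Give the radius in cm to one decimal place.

r ≈ 23.0 cm

26020 = 1.118 × 10⁻⁵ × r × (10070)²
r = 26020 / (1.118 × 10⁻⁵ × 101,404,900) = 26020 / 1133.707 ≈ 22.951 cm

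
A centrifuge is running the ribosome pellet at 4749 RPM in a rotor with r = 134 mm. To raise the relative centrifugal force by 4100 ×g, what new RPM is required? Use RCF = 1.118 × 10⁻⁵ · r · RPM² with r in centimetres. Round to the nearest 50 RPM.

r = 134 mm = 13.4 cm
Current RCF = 1.118 × 10⁻⁵ × 13.4 × (4749)² = 1.118 × 10⁻⁵ × 13.4 × 22,553,001 ≈ 3,378.7 × g
Target RCF = 3,378.7 + 4,100 = 7,478.7 × g
N² = 7,478.7 / (14.9812 × 10⁻⁵) = 49,920,567
N ≈ √49,920,567 ≈ 7,065.4

N₂ ≈ 7050 RPM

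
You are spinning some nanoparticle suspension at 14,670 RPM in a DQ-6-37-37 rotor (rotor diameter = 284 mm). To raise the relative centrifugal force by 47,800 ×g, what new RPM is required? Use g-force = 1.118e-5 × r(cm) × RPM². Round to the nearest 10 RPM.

≈ 22720 RPM

r = 284 mm / 2 = 142 mm = 14.2 cm
Current RCF = 1.118 × 10⁻⁵ × 14.2 × (14670)² = 1.118 × 10⁻⁵ × 14.2 × 215,208,900 ≈ 34,165.7 × g
Target RCF = 34,165.7 + 47,800 = 81,965.7 × g
N² = 81,965.7 / (15.8756 × 10⁻⁵) = 516,299,856
N ≈ √516,299,856 ≈ 22,722.2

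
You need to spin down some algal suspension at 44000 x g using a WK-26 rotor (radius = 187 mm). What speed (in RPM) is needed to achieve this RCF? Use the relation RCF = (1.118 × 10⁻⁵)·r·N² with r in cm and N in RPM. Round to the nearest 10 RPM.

≈ 14510 RPM

r = 187 mm = 18.7 cm
44,000 = 1.118 × 10⁻⁵ × 18.7 × N²
N² = 44,000 / (20.9066 × 10⁻⁵) = 210,459,855
N ≈ √210,459,855 ≈ 14,507.2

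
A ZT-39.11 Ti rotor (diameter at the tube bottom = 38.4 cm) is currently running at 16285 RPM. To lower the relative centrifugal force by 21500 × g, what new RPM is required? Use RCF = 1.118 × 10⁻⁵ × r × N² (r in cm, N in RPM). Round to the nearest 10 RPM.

≈ 12850 RPM

r = 38.4 / 2 = 19.2 cm
Current RCF = 1.118 × 10⁻⁵ × 19.2 × (16285)² = 1.118 × 10⁻⁵ × 19.2 × 265,201,225 ≈ 56,927 × g
Target RCF = 56,927 − 21,500 = 35,427 × g
N² = 35,427 / (21.4656 × 10⁻⁵) = 165,040,809
N ≈ √165,040,809 ≈ 12,846.8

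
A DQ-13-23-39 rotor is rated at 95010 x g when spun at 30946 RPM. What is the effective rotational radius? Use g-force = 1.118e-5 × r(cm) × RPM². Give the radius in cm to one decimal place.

95010 = 1.118 × 10⁻⁵ × r × (30946)²
r = 95010 / (1.118 × 10⁻⁵ × 957,654,916) = 95010 / 10706.58 ≈ 8.874 cm

8.9 cm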